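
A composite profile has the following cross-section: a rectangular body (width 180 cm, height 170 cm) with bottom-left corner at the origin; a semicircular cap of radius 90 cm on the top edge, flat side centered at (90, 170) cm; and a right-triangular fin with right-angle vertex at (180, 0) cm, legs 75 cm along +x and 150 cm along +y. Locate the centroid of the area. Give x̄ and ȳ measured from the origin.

x̄ = 103.22 cm, ȳ = 113.00 cm

Part | A | x̄ᵢ | ȳᵢ | A·x̄ᵢ | A·ȳᵢ
rectangular body | 30600.00 | 90.00 | 85.00 | 2754000.00 | 2601000.00
semicircular top | 12723.45 | 90.00 | 208.20 | 1145110.52 | 2648986.54
triangular fin | 5625.00 | 205.00 | 50.00 | 1153125.00 | 281250.00
Σ | 48948.45 |  |  | 5052235.52 | 5531236.54
x̄ = 5052235.52 / 48948.45 = 103.22 cm
ȳ = 5531236.54 / 48948.45 = 113.00 cm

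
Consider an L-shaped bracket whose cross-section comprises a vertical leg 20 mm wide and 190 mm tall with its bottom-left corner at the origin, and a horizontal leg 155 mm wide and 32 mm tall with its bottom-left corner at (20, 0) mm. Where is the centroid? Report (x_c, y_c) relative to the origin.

vertical leg: A = 20 × 190 = 3800.00, centroid at (10.00, 95.00).
horizontal leg: A = 155 × 32 = 4960.00, centroid at (97.50, 16.00).
ΣA = 8760.00 mm²
ΣAx_c = (3800.00)(10.00) + (4960.00)(97.50) = 521600.00 mm³
ΣAy_c = (3800.00)(95.00) + (4960.00)(16.00) = 440360.00 mm³
x_c = 521600.00 / 8760.00 = 59.54 mm
y_c = 440360.00 / 8760.00 = 50.27 mm

x_c = 59.54 mm, y_c = 50.27 mm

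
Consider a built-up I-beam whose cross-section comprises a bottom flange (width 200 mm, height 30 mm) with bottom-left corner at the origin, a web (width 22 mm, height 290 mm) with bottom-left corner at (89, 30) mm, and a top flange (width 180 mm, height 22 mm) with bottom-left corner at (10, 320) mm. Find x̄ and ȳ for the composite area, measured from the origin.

bottom flange: A = 200 × 30 = 6000.00, centroid at (100.00, 15.00).
web: A = 22 × 290 = 6380.00, centroid at (100.00, 175.00).
top flange: A = 180 × 22 = 3960.00, centroid at (100.00, 331.00).
ΣA = 16340.00 mm²
ΣAx̄ = (6000.00)(100.00) + (6380.00)(100.00) + (3960.00)(100.00) = 1634000.00 mm³
ΣAȳ = (6000.00)(15.00) + (6380.00)(175.00) + (3960.00)(331.00) = 2517260.00 mm³
x̄ = 1634000.00 / 16340.00 = 100.00 mm
ȳ = 2517260.00 / 16340.00 = 154.06 mm

x̄ = 100.00 mm, ȳ = 154.06 mm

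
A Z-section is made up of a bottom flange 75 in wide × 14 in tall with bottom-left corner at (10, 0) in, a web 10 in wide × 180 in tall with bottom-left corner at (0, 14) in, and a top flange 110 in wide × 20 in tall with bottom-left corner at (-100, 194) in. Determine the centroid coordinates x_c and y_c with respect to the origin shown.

bottom flange: A = 75 × 14 = 1050.00, centroid at (47.50, 7.00).
web: A = 10 × 180 = 1800.00, centroid at (5.00, 104.00).
top flange: A = 110 × 20 = 2200.00, centroid at (-45.00, 204.00).
ΣA = 5050.00 in², ΣAx_c = -40125.00 in³, ΣAy_c = 643350.00 in³.
x_c = -40125.00/5050.00 = -7.95 in; y_c = 643350.00/5050.00 = 127.40 in.

x_c = -7.95 in, y_c = 127.40 in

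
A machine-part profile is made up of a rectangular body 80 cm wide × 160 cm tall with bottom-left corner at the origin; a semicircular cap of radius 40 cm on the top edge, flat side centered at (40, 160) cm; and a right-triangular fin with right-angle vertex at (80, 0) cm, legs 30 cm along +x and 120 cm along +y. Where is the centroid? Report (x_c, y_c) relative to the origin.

rectangular body: A = 80 × 160 = 12800.00, centroid at (40.00, 80.00).
semicircular top: A = ½π·40² = 2513.27, centroid at (40.00, 176.98).
triangular fin: A = ½·30·120 = 1800.00, centroid at (90.00, 40.00).
ΣA = 17113.27 cm²
ΣAx_c = (12800.00)(40.00) + (2513.27)(40.00) + (1800.00)(90.00) = 774530.96 cm³
ΣAy_c = (12800.00)(80.00) + (2513.27)(176.98) + (1800.00)(40.00) = 1540790.53 cm³
x_c = 774530.96 / 17113.27 = 45.26 cm
y_c = 1540790.53 / 17113.27 = 90.03 cm

x_c = 45.26 cm, y_c = 90.03 cm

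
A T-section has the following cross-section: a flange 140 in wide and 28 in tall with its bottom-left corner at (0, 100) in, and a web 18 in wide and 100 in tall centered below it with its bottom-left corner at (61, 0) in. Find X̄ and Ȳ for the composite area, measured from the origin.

X̄ = 70.00 in, Ȳ = 93.86 in

Part | A | x̄ᵢ | ȳᵢ | A·x̄ᵢ | A·ȳᵢ
web | 1800.00 | 70.00 | 50.00 | 126000.00 | 90000.00
flange | 3920.00 | 70.00 | 114.00 | 274400.00 | 446880.00
Σ | 5720.00 |  |  | 400400.00 | 536880.00
X̄ = 400400.00 / 5720.00 = 70.00 in
Ȳ = 536880.00 / 5720.00 = 93.86 in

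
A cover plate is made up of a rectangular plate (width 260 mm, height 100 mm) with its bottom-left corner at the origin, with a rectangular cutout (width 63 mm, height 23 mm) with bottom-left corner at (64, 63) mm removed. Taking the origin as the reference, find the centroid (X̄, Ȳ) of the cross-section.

X̄ = 132.04 mm, Ȳ = 48.55 mm

plate: A = 260 × 100 = 26000.00, centroid at (130.00, 50.00).
hole: A = −(63 × 23) = -1449.00, centroid at (95.50, 74.50).
ΣA = 24551.00 mm²
ΣAX̄ = (26000.00)(130.00) + (-1449.00)(95.50) = 3241620.50 mm³
ΣAȲ = (26000.00)(50.00) + (-1449.00)(74.50) = 1192049.50 mm³
X̄ = 3241620.50 / 24551.00 = 132.04 mm
Ȳ = 1192049.50 / 24551.00 = 48.55 mm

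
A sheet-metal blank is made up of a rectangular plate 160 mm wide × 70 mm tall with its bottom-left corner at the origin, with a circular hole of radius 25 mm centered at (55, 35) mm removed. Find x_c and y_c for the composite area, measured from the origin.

plate: A = 160 × 70 = 11200.00, centroid at (80.00, 35.00).
hole: A = −π·25² = -1963.50, centroid at (55.00, 35.00).
ΣA = 9236.50 mm²
ΣAx_c = (11200.00)(80.00) + (-1963.50)(55.00) = 788007.75 mm³
ΣAy_c = (11200.00)(35.00) + (-1963.50)(35.00) = 323277.66 mm³
x_c = 788007.75 / 9236.50 = 85.31 mm
y_c = 323277.66 / 9236.50 = 35.00 mm

x_c = 85.31 mm, y_c = 35.00 mm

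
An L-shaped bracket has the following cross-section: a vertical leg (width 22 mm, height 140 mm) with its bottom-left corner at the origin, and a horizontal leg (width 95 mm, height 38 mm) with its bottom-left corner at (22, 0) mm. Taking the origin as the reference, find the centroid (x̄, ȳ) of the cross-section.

Part | A | x̄ᵢ | ȳᵢ | A·x̄ᵢ | A·ȳᵢ
vertical leg | 3080.00 | 11.00 | 70.00 | 33880.00 | 215600.00
horizontal leg | 3610.00 | 69.50 | 19.00 | 250895.00 | 68590.00
Σ | 6690.00 |  |  | 284775.00 | 284190.00
x̄ = 284775.00 / 6690.00 = 42.57 mm
ȳ = 284190.00 / 6690.00 = 42.48 mm

x̄ = 42.57 mm, ȳ = 42.48 mm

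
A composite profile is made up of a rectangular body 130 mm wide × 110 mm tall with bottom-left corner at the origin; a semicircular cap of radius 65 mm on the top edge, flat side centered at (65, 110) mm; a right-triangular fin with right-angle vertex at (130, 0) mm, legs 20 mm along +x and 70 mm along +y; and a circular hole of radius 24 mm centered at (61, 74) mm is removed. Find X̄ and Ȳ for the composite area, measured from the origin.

Part | A | x̄ᵢ | ȳᵢ | A·x̄ᵢ | A·ȳᵢ
rectangular body | 14300.00 | 65.00 | 55.00 | 929500.00 | 786500.00
semicircular top | 6636.61 | 65.00 | 137.59 | 431379.94 | 913110.93
triangular fin | 700.00 | 136.67 | 23.33 | 95666.67 | 16333.33
hole | -1809.56 | 61.00 | 74.00 | -110383.00 | -133907.25
Σ | 19827.06 |  |  | 1346163.61 | 1582037.01
X̄ = 1346163.61 / 19827.06 = 67.90 mm
Ȳ = 1582037.01 / 19827.06 = 79.79 mm

X̄ = 67.90 mm, Ȳ = 79.79 mm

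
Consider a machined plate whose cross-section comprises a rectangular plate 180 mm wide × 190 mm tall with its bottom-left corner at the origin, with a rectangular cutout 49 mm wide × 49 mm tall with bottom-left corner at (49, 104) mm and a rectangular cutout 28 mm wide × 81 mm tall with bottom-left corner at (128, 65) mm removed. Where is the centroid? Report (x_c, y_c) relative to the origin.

Part | A | x̄ᵢ | ȳᵢ | A·x̄ᵢ | A·ȳᵢ
plate | 34200.00 | 90.00 | 95.00 | 3078000.00 | 3249000.00
hole 1 | -2401.00 | 73.50 | 128.50 | -176473.50 | -308528.50
hole 2 | -2268.00 | 142.00 | 105.50 | -322056.00 | -239274.00
Σ | 29531.00 |  |  | 2579470.50 | 2701197.50
x_c = 2579470.50 / 29531.00 = 87.35 mm
y_c = 2701197.50 / 29531.00 = 91.47 mm

x_c = 87.35 mm, y_c = 91.47 mm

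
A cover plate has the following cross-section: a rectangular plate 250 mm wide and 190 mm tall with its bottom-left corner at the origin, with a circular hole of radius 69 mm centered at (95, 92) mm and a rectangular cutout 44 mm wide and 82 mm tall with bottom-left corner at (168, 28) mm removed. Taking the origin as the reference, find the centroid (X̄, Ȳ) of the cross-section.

X̄ = 132.40 mm, Ȳ = 99.79 mm

Part | A | x̄ᵢ | ȳᵢ | A·x̄ᵢ | A·ȳᵢ
plate | 47500.00 | 125.00 | 95.00 | 5937500.00 | 4512500.00
hole 1 | -14957.12 | 95.00 | 92.00 | -1420926.65 | -1376055.28
hole 2 | -3608.00 | 190.00 | 69.00 | -685520.00 | -248952.00
Σ | 28934.88 |  |  | 3831053.35 | 2887492.72
X̄ = 3831053.35 / 28934.88 = 132.40 mm
Ȳ = 2887492.72 / 28934.88 = 99.79 mm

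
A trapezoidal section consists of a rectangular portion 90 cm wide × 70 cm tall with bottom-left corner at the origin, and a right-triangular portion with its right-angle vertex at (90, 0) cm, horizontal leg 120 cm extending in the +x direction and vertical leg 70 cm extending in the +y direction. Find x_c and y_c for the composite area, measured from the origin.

x_c = 79.00 cm, y_c = 30.33 cm

Part | A | x̄ᵢ | ȳᵢ | A·x̄ᵢ | A·ȳᵢ
rectangular portion | 6300.00 | 45.00 | 35.00 | 283500.00 | 220500.00
triangular portion | 4200.00 | 130.00 | 23.33 | 546000.00 | 98000.00
Σ | 10500.00 |  |  | 829500.00 | 318500.00
x_c = 829500.00 / 10500.00 = 79.00 cm
y_c = 318500.00 / 10500.00 = 30.33 cm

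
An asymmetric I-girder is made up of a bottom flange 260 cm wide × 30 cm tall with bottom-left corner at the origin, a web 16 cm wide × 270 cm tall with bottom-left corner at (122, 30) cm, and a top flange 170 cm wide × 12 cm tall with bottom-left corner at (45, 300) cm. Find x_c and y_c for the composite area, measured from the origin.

Part | A | x̄ᵢ | ȳᵢ | A·x̄ᵢ | A·ȳᵢ
bottom flange | 7800.00 | 130.00 | 15.00 | 1014000.00 | 117000.00
web | 4320.00 | 130.00 | 165.00 | 561600.00 | 712800.00
top flange | 2040.00 | 130.00 | 306.00 | 265200.00 | 624240.00
Σ | 14160.00 |  |  | 1840800.00 | 1454040.00
x_c = 1840800.00 / 14160.00 = 130.00 cm
y_c = 1454040.00 / 14160.00 = 102.69 cm

x_c = 130.00 cm, y_c = 102.69 cm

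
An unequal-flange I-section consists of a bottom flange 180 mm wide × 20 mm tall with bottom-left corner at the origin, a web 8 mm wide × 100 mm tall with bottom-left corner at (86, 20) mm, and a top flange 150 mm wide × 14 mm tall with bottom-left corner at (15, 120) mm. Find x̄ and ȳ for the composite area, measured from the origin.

Part | A | x̄ᵢ | ȳᵢ | A·x̄ᵢ | A·ȳᵢ
bottom flange | 3600.00 | 90.00 | 10.00 | 324000.00 | 36000.00
web | 800.00 | 90.00 | 70.00 | 72000.00 | 56000.00
top flange | 2100.00 | 90.00 | 127.00 | 189000.00 | 266700.00
Σ | 6500.00 |  |  | 585000.00 | 358700.00
x̄ = 585000.00 / 6500.00 = 90.00 mm
ȳ = 358700.00 / 6500.00 = 55.18 mm

x̄ = 90.00 mm, ȳ = 55.18 mm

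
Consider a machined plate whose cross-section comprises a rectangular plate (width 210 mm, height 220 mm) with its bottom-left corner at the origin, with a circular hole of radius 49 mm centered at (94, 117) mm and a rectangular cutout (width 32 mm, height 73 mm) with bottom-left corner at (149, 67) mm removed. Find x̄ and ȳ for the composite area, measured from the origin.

x̄ = 103.43 mm, ȳ = 108.96 mm

plate: A = 210 × 220 = 46200.00, centroid at (105.00, 110.00).
hole 1: A = −π·49² = -7542.96, centroid at (94.00, 117.00).
hole 2: A = −(32 × 73) = -2336.00, centroid at (165.00, 103.50).
ΣA = 36321.04 mm²
ΣAx̄ = (46200.00)(105.00) + (-7542.96)(94.00) + (-2336.00)(165.00) = 3756521.39 mm³
ΣAȳ = (46200.00)(110.00) + (-7542.96)(117.00) + (-2336.00)(103.50) = 3957697.22 mm³
x̄ = 3756521.39 / 36321.04 = 103.43 mm
ȳ = 3957697.22 / 36321.04 = 108.96 mm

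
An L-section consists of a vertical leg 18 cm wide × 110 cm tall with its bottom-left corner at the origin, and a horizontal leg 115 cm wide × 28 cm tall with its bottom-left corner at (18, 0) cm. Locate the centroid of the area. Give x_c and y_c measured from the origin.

vertical leg: A = 18 × 110 = 1980.00, centroid at (9.00, 55.00).
horizontal leg: A = 115 × 28 = 3220.00, centroid at (75.50, 14.00).
ΣA = 5200.00 cm²
ΣAx_c = (1980.00)(9.00) + (3220.00)(75.50) = 260930.00 cm³
ΣAy_c = (1980.00)(55.00) + (3220.00)(14.00) = 153980.00 cm³
x_c = 260930.00 / 5200.00 = 50.18 cm
y_c = 153980.00 / 5200.00 = 29.61 cm

x_c = 50.18 cm, y_c = 29.61 cm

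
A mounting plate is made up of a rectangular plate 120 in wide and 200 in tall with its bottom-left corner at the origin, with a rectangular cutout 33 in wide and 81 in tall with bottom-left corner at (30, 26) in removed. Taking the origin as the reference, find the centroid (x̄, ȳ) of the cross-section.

x̄ = 61.69 in, ȳ = 104.20 in

Part | A | x̄ᵢ | ȳᵢ | A·x̄ᵢ | A·ȳᵢ
plate | 24000.00 | 60.00 | 100.00 | 1440000.00 | 2400000.00
hole | -2673.00 | 46.50 | 66.50 | -124294.50 | -177754.50
Σ | 21327.00 |  |  | 1315705.50 | 2222245.50
x̄ = 1315705.50 / 21327.00 = 61.69 in
ȳ = 2222245.50 / 21327.00 = 104.20 in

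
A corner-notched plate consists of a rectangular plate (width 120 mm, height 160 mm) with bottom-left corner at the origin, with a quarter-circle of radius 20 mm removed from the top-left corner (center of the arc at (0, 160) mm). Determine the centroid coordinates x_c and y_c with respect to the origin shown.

plate: A = 120 × 160 = 19200.00, centroid at (60.00, 80.00).
removed quarter-circle: A = −¼π·20² = -314.16, centroid at (8.49, 151.51).
ΣA = 18885.84 mm², ΣAx_c = 1149333.33 mm³, ΣAy_c = 1488401.18 mm³.
x_c = 1149333.33/18885.84 = 60.86 mm; y_c = 1488401.18/18885.84 = 78.81 mm.

x_c = 60.86 mm, y_c = 78.81 mm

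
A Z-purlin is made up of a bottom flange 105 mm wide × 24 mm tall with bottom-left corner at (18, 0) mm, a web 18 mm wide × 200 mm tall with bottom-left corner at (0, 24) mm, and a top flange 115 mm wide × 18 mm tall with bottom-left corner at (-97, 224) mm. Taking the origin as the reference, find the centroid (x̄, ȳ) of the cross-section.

Part | A | x̄ᵢ | ȳᵢ | A·x̄ᵢ | A·ȳᵢ
bottom flange | 2520.00 | 70.50 | 12.00 | 177660.00 | 30240.00
web | 3600.00 | 9.00 | 124.00 | 32400.00 | 446400.00
top flange | 2070.00 | -39.50 | 233.00 | -81765.00 | 482310.00
Σ | 8190.00 |  |  | 128295.00 | 958950.00
x̄ = 128295.00 / 8190.00 = 15.66 mm
ȳ = 958950.00 / 8190.00 = 117.09 mm

x̄ = 15.66 mm, ȳ = 117.09 mm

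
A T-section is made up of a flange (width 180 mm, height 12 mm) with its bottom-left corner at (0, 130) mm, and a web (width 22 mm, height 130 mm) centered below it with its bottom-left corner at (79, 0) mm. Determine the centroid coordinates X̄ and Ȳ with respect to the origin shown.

Part | A | x̄ᵢ | ȳᵢ | A·x̄ᵢ | A·ȳᵢ
web | 2860.00 | 90.00 | 65.00 | 257400.00 | 185900.00
flange | 2160.00 | 90.00 | 136.00 | 194400.00 | 293760.00
Σ | 5020.00 |  |  | 451800.00 | 479660.00
X̄ = 451800.00 / 5020.00 = 90.00 mm
Ȳ = 479660.00 / 5020.00 = 95.55 mm

X̄ = 90.00 mm, Ȳ = 95.55 mm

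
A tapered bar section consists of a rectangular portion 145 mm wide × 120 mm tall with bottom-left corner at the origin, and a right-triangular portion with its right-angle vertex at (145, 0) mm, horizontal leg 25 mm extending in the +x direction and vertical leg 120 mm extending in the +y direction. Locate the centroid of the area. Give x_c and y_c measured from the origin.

rectangular portion: A = 145 × 120 = 17400.00, centroid at (72.50, 60.00).
triangular portion: A = ½·25·120 = 1500.00, centroid at (153.33, 40.00).
ΣA = 18900.00 mm²
ΣAx_c = (17400.00)(72.50) + (1500.00)(153.33) = 1491500.00 mm³
ΣAy_c = (17400.00)(60.00) + (1500.00)(40.00) = 1104000.00 mm³
x_c = 1491500.00 / 18900.00 = 78.92 mm
y_c = 1104000.00 / 18900.00 = 58.41 mm

x_c = 78.92 mm, y_c = 58.41 mm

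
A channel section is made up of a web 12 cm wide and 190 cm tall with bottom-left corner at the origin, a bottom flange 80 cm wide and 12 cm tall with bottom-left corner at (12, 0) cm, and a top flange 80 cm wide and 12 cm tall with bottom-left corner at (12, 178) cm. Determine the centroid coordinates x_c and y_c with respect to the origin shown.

web: A = 12 × 190 = 2280.00, centroid at (6.00, 95.00).
bottom flange: A = 80 × 12 = 960.00, centroid at (52.00, 6.00).
top flange: A = 80 × 12 = 960.00, centroid at (52.00, 184.00).
ΣA = 4200.00 cm²
ΣAx_c = (2280.00)(6.00) + (960.00)(52.00) + (960.00)(52.00) = 113520.00 cm³
ΣAy_c = (2280.00)(95.00) + (960.00)(6.00) + (960.00)(184.00) = 399000.00 cm³
x_c = 113520.00 / 4200.00 = 27.03 cm
y_c = 399000.00 / 4200.00 = 95.00 cm

x_c = 27.03 cm, y_c = 95.00 cm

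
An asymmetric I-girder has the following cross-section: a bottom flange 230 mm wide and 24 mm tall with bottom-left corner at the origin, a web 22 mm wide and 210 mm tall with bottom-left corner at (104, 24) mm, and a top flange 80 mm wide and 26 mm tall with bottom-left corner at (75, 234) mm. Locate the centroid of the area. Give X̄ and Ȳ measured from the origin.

X̄ = 115.00 mm, Ȳ = 96.23 mm

Part | A | x̄ᵢ | ȳᵢ | A·x̄ᵢ | A·ȳᵢ
bottom flange | 5520.00 | 115.00 | 12.00 | 634800.00 | 66240.00
web | 4620.00 | 115.00 | 129.00 | 531300.00 | 595980.00
top flange | 2080.00 | 115.00 | 247.00 | 239200.00 | 513760.00
Σ | 12220.00 |  |  | 1405300.00 | 1175980.00
X̄ = 1405300.00 / 12220.00 = 115.00 mm
Ȳ = 1175980.00 / 12220.00 = 96.23 mm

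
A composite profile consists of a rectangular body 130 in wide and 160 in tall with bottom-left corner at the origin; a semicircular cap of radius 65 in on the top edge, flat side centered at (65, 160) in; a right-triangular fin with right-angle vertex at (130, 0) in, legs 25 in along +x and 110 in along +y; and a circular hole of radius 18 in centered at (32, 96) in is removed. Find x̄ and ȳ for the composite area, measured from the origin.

x̄ = 69.84 in, ȳ = 102.96 in

Part | A | x̄ᵢ | ȳᵢ | A·x̄ᵢ | A·ȳᵢ
rectangular body | 20800.00 | 65.00 | 80.00 | 1352000.00 | 1664000.00
semicircular top | 6636.61 | 65.00 | 187.59 | 431379.94 | 1244941.65
triangular fin | 1375.00 | 138.33 | 36.67 | 190208.33 | 50416.67
hole | -1017.88 | 32.00 | 96.00 | -32572.03 | -97716.10
Σ | 27793.74 |  |  | 1941016.24 | 2861642.22
x̄ = 1941016.24 / 27793.74 = 69.84 in
ȳ = 2861642.22 / 27793.74 = 102.96 in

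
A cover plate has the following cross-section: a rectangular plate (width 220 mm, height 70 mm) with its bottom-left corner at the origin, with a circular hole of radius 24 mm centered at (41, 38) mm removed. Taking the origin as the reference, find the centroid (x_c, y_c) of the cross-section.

Part | A | x̄ᵢ | ȳᵢ | A·x̄ᵢ | A·ȳᵢ
plate | 15400.00 | 110.00 | 35.00 | 1694000.00 | 539000.00
hole | -1809.56 | 41.00 | 38.00 | -74191.85 | -68763.18
Σ | 13590.44 |  |  | 1619808.15 | 470236.82
x_c = 1619808.15 / 13590.44 = 119.19 mm
y_c = 470236.82 / 13590.44 = 34.60 mm

x_c = 119.19 mm, y_c = 34.60 mm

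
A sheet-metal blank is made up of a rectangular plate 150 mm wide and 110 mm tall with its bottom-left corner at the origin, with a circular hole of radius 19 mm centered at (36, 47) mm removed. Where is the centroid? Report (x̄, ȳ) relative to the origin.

x̄ = 77.88 mm, ȳ = 55.59 mm

plate: A = 150 × 110 = 16500.00, centroid at (75.00, 55.00).
hole: A = −π·19² = -1134.11, centroid at (36.00, 47.00).
ΣA = 15365.89 mm², ΣAx̄ = 1196671.86 mm³, ΣAȳ = 854196.60 mm³.
x̄ = 1196671.86/15365.89 = 77.88 mm; ȳ = 854196.60/15365.89 = 55.59 mm.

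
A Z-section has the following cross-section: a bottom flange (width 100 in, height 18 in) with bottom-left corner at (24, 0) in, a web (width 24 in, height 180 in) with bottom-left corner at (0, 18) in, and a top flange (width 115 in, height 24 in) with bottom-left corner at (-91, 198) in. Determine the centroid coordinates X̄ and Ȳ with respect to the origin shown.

Part | A | x̄ᵢ | ȳᵢ | A·x̄ᵢ | A·ȳᵢ
bottom flange | 1800.00 | 74.00 | 9.00 | 133200.00 | 16200.00
web | 4320.00 | 12.00 | 108.00 | 51840.00 | 466560.00
top flange | 2760.00 | -33.50 | 210.00 | -92460.00 | 579600.00
Σ | 8880.00 |  |  | 92580.00 | 1062360.00
X̄ = 92580.00 / 8880.00 = 10.43 in
Ȳ = 1062360.00 / 8880.00 = 119.64 in

X̄ = 10.43 in, Ȳ = 119.64 in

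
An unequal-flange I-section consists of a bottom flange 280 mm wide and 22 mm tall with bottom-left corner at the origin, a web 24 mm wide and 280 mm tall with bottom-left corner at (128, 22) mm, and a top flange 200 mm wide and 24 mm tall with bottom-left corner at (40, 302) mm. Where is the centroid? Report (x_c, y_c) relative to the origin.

Part | A | x̄ᵢ | ȳᵢ | A·x̄ᵢ | A·ȳᵢ
bottom flange | 6160.00 | 140.00 | 11.00 | 862400.00 | 67760.00
web | 6720.00 | 140.00 | 162.00 | 940800.00 | 1088640.00
top flange | 4800.00 | 140.00 | 314.00 | 672000.00 | 1507200.00
Σ | 17680.00 |  |  | 2475200.00 | 2663600.00
x_c = 2475200.00 / 17680.00 = 140.00 mm
y_c = 2663600.00 / 17680.00 = 150.66 mm

x_c = 140.00 mm, y_c = 150.66 mm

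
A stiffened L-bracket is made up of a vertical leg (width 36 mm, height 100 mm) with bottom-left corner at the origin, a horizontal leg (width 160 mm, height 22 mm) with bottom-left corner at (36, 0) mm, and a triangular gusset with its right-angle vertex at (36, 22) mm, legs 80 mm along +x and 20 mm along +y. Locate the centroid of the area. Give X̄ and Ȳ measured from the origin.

X̄ = 66.07 mm, Ȳ = 30.51 mm

vertical leg: A = 36 × 100 = 3600.00, centroid at (18.00, 50.00).
horizontal leg: A = 160 × 22 = 3520.00, centroid at (116.00, 11.00).
gusset: A = ½·80·20 = 800.00, centroid at (62.67, 28.67).
ΣA = 7920.00 mm², ΣAX̄ = 523253.33 mm³, ΣAȲ = 241653.33 mm³.
X̄ = 523253.33/7920.00 = 66.07 mm; Ȳ = 241653.33/7920.00 = 30.51 mm.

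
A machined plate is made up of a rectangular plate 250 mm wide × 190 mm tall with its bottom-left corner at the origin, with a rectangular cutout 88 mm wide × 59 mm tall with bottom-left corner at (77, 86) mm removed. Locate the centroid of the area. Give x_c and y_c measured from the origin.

x_c = 125.49 mm, y_c = 92.48 mm

plate: A = 250 × 190 = 47500.00, centroid at (125.00, 95.00).
hole: A = −(88 × 59) = -5192.00, centroid at (121.00, 115.50).
ΣA = 42308.00 mm², ΣAx_c = 5309268.00 mm³, ΣAy_c = 3912824.00 mm³.
x_c = 5309268.00/42308.00 = 125.49 mm; y_c = 3912824.00/42308.00 = 92.48 mm.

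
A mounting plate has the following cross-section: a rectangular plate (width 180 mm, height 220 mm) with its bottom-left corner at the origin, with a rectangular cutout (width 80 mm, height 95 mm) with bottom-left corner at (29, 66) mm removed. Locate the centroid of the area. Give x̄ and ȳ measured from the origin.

plate: A = 180 × 220 = 39600.00, centroid at (90.00, 110.00).
hole: A = −(80 × 95) = -7600.00, centroid at (69.00, 113.50).
ΣA = 32000.00 mm²
ΣAx̄ = (39600.00)(90.00) + (-7600.00)(69.00) = 3039600.00 mm³
ΣAȳ = (39600.00)(110.00) + (-7600.00)(113.50) = 3493400.00 mm³
x̄ = 3039600.00 / 32000.00 = 94.99 mm
ȳ = 3493400.00 / 32000.00 = 109.17 mm

x̄ = 94.99 mm, ȳ = 109.17 mm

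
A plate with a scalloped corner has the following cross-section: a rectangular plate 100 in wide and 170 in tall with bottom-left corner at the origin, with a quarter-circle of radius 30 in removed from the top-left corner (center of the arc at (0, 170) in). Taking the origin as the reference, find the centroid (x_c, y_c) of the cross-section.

x_c = 51.62 in, y_c = 81.86 in

plate: A = 100 × 170 = 17000.00, centroid at (50.00, 85.00).
removed quarter-circle: A = −¼π·30² = -706.86, centroid at (12.73, 157.27).
ΣA = 16293.14 in²
ΣAx_c = (17000.00)(50.00) + (-706.86)(12.73) = 841000.00 in³
ΣAy_c = (17000.00)(85.00) + (-706.86)(157.27) = 1333834.08 in³
x_c = 841000.00 / 16293.14 = 51.62 in
y_c = 1333834.08 / 16293.14 = 81.86 in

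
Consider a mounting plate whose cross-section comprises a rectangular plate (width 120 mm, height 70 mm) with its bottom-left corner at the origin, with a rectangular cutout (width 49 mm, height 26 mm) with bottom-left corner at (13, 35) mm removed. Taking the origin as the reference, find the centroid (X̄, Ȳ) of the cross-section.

X̄ = 64.02 mm, Ȳ = 32.68 mm

Part | A | x̄ᵢ | ȳᵢ | A·x̄ᵢ | A·ȳᵢ
plate | 8400.00 | 60.00 | 35.00 | 504000.00 | 294000.00
hole | -1274.00 | 37.50 | 48.00 | -47775.00 | -61152.00
Σ | 7126.00 |  |  | 456225.00 | 232848.00
X̄ = 456225.00 / 7126.00 = 64.02 mm
Ȳ = 232848.00 / 7126.00 = 32.68 mm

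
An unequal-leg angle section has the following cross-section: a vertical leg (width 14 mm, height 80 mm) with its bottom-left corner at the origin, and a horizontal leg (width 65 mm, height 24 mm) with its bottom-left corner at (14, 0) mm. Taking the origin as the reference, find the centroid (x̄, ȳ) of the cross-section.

x̄ = 29.99 mm, ȳ = 23.70 mm

vertical leg: A = 14 × 80 = 1120.00, centroid at (7.00, 40.00).
horizontal leg: A = 65 × 24 = 1560.00, centroid at (46.50, 12.00).
ΣA = 2680.00 mm², ΣAx̄ = 80380.00 mm³, ΣAȳ = 63520.00 mm³.
x̄ = 80380.00/2680.00 = 29.99 mm; ȳ = 63520.00/2680.00 = 23.70 mm.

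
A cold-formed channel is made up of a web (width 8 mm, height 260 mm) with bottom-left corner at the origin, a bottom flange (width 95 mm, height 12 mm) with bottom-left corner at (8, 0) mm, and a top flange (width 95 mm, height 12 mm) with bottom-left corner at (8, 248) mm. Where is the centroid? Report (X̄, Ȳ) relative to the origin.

X̄ = 30.93 mm, Ȳ = 130.00 mm

Part | A | x̄ᵢ | ȳᵢ | A·x̄ᵢ | A·ȳᵢ
web | 2080.00 | 4.00 | 130.00 | 8320.00 | 270400.00
bottom flange | 1140.00 | 55.50 | 6.00 | 63270.00 | 6840.00
top flange | 1140.00 | 55.50 | 254.00 | 63270.00 | 289560.00
Σ | 4360.00 |  |  | 134860.00 | 566800.00
X̄ = 134860.00 / 4360.00 = 30.93 mm
Ȳ = 566800.00 / 4360.00 = 130.00 mm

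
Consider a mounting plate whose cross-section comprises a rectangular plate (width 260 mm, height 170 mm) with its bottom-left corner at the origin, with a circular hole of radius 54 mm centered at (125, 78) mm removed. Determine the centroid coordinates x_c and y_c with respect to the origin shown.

x_c = 131.31 mm, y_c = 86.83 mm

plate: A = 260 × 170 = 44200.00, centroid at (130.00, 85.00).
hole: A = −π·54² = -9160.88, centroid at (125.00, 78.00).
ΣA = 35039.12 mm²
ΣAx_c = (44200.00)(130.00) + (-9160.88)(125.00) = 4600889.48 mm³
ΣAy_c = (44200.00)(85.00) + (-9160.88)(78.00) = 3042451.03 mm³
x_c = 4600889.48 / 35039.12 = 131.31 mm
y_c = 3042451.03 / 35039.12 = 86.83 mm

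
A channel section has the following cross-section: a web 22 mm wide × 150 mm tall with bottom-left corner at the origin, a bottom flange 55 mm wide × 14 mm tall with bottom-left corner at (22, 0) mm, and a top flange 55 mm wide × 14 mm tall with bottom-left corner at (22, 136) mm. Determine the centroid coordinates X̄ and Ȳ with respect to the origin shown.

Part | A | x̄ᵢ | ȳᵢ | A·x̄ᵢ | A·ȳᵢ
web | 3300.00 | 11.00 | 75.00 | 36300.00 | 247500.00
bottom flange | 770.00 | 49.50 | 7.00 | 38115.00 | 5390.00
top flange | 770.00 | 49.50 | 143.00 | 38115.00 | 110110.00
Σ | 4840.00 |  |  | 112530.00 | 363000.00
X̄ = 112530.00 / 4840.00 = 23.25 mm
Ȳ = 363000.00 / 4840.00 = 75.00 mm

X̄ = 23.25 mm, Ȳ = 75.00 mm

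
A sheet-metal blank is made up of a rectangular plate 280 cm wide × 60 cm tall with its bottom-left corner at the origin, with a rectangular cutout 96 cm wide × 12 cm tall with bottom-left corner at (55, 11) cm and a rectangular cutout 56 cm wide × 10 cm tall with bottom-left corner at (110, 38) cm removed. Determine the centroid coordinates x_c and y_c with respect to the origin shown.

Part | A | x̄ᵢ | ȳᵢ | A·x̄ᵢ | A·ȳᵢ
plate | 16800.00 | 140.00 | 30.00 | 2352000.00 | 504000.00
hole 1 | -1152.00 | 103.00 | 17.00 | -118656.00 | -19584.00
hole 2 | -560.00 | 138.00 | 43.00 | -77280.00 | -24080.00
Σ | 15088.00 |  |  | 2156064.00 | 460336.00
x_c = 2156064.00 / 15088.00 = 142.90 cm
y_c = 460336.00 / 15088.00 = 30.51 cm

x_c = 142.90 cm, y_c = 30.51 cm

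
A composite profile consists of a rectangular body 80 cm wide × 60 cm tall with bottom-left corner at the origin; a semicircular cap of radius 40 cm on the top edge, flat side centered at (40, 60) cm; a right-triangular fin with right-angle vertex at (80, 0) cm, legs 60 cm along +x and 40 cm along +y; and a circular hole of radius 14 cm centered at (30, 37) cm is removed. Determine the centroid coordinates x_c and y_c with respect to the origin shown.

rectangular body: A = 80 × 60 = 4800.00, centroid at (40.00, 30.00).
semicircular top: A = ½π·40² = 2513.27, centroid at (40.00, 76.98).
triangular fin: A = ½·60·40 = 1200.00, centroid at (100.00, 13.33).
hole: A = −π·14² = -615.75, centroid at (30.00, 37.00).
ΣA = 7897.52 cm², ΣAx_c = 394058.40 cm³, ΣAy_c = 330680.28 cm³.
x_c = 394058.40/7897.52 = 49.90 cm; y_c = 330680.28/7897.52 = 41.87 cm.

x_c = 49.90 cm, y_c = 41.87 cm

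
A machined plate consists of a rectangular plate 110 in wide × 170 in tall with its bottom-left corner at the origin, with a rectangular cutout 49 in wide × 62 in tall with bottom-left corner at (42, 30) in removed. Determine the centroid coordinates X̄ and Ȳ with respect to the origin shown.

X̄ = 52.77 in, Ȳ = 89.66 in

plate: A = 110 × 170 = 18700.00, centroid at (55.00, 85.00).
hole: A = −(49 × 62) = -3038.00, centroid at (66.50, 61.00).
ΣA = 15662.00 in²
ΣAX̄ = (18700.00)(55.00) + (-3038.00)(66.50) = 826473.00 in³
ΣAȲ = (18700.00)(85.00) + (-3038.00)(61.00) = 1404182.00 in³
X̄ = 826473.00 / 15662.00 = 52.77 in
Ȳ = 1404182.00 / 15662.00 = 89.66 in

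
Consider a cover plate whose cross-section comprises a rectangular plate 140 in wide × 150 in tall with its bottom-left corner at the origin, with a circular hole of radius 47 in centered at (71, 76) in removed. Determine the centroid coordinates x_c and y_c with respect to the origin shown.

x_c = 69.51 in, y_c = 74.51 in

Part | A | x̄ᵢ | ȳᵢ | A·x̄ᵢ | A·ȳᵢ
plate | 21000.00 | 70.00 | 75.00 | 1470000.00 | 1575000.00
hole | -6939.78 | 71.00 | 76.00 | -492724.25 | -527423.14
Σ | 14060.22 |  |  | 977275.75 | 1047576.86
x_c = 977275.75 / 14060.22 = 69.51 in
y_c = 1047576.86 / 14060.22 = 74.51 in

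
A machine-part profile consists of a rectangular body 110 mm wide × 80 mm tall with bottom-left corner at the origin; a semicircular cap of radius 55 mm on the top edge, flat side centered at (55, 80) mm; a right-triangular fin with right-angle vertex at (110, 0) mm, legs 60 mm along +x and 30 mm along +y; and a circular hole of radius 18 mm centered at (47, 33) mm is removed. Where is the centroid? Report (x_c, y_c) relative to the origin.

x_c = 60.63 mm, y_c = 60.93 mm

rectangular body: A = 110 × 80 = 8800.00, centroid at (55.00, 40.00).
semicircular top: A = ½π·55² = 4751.66, centroid at (55.00, 103.34).
triangular fin: A = ½·60·30 = 900.00, centroid at (130.00, 10.00).
hole: A = −π·18² = -1017.88, centroid at (47.00, 33.00).
ΣA = 13433.78 mm², ΣAx_c = 814501.07 mm³, ΣAy_c = 818459.47 mm³.
x_c = 814501.07/13433.78 = 60.63 mm; y_c = 818459.47/13433.78 = 60.93 mm.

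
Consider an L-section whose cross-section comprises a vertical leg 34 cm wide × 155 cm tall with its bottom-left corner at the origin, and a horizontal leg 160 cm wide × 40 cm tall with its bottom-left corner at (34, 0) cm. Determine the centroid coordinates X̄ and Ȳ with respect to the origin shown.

X̄ = 70.20 cm, Ȳ = 45.97 cm

Part | A | x̄ᵢ | ȳᵢ | A·x̄ᵢ | A·ȳᵢ
vertical leg | 5270.00 | 17.00 | 77.50 | 89590.00 | 408425.00
horizontal leg | 6400.00 | 114.00 | 20.00 | 729600.00 | 128000.00
Σ | 11670.00 |  |  | 819190.00 | 536425.00
X̄ = 819190.00 / 11670.00 = 70.20 cm
Ȳ = 536425.00 / 11670.00 = 45.97 cm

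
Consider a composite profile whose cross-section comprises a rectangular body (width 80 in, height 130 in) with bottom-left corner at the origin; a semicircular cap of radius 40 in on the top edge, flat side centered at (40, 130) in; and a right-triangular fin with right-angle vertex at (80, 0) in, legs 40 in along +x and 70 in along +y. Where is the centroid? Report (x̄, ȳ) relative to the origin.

x̄ = 45.22 in, ȳ = 75.32 in

rectangular body: A = 80 × 130 = 10400.00, centroid at (40.00, 65.00).
semicircular top: A = ½π·40² = 2513.27, centroid at (40.00, 146.98).
triangular fin: A = ½·40·70 = 1400.00, centroid at (93.33, 23.33).
ΣA = 14313.27 in², ΣAx̄ = 647197.63 in³, ΣAȳ = 1078058.97 in³.
x̄ = 647197.63/14313.27 = 45.22 in; ȳ = 1078058.97/14313.27 = 75.32 in.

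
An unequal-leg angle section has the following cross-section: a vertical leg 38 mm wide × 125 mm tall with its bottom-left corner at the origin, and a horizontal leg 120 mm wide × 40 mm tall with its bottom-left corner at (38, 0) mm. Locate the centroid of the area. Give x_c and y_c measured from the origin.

x_c = 58.71 mm, y_c = 41.14 mm

vertical leg: A = 38 × 125 = 4750.00, centroid at (19.00, 62.50).
horizontal leg: A = 120 × 40 = 4800.00, centroid at (98.00, 20.00).
ΣA = 9550.00 mm²
ΣAx_c = (4750.00)(19.00) + (4800.00)(98.00) = 560650.00 mm³
ΣAy_c = (4750.00)(62.50) + (4800.00)(20.00) = 392875.00 mm³
x_c = 560650.00 / 9550.00 = 58.71 mm
y_c = 392875.00 / 9550.00 = 41.14 mm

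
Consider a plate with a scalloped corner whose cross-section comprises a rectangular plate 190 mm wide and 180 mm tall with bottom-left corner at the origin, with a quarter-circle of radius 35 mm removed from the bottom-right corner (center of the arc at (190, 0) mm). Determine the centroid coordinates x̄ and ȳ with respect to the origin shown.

x̄ = 92.68 mm, ȳ = 92.18 mm

plate: A = 190 × 180 = 34200.00, centroid at (95.00, 90.00).
removed quarter-circle: A = −¼π·35² = -962.11, centroid at (175.15, 14.85).
ΣA = 33237.89 mm², ΣAx̄ = 3080490.24 mm³, ΣAȳ = 3063708.33 mm³.
x̄ = 3080490.24/33237.89 = 92.68 mm; ȳ = 3063708.33/33237.89 = 92.18 mm.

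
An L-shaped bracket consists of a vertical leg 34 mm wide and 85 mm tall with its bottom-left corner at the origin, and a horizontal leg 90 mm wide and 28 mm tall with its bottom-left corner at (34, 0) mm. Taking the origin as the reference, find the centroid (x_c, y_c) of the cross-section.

x_c = 45.88 mm, y_c = 29.22 mm

vertical leg: A = 34 × 85 = 2890.00, centroid at (17.00, 42.50).
horizontal leg: A = 90 × 28 = 2520.00, centroid at (79.00, 14.00).
ΣA = 5410.00 mm²
ΣAx_c = (2890.00)(17.00) + (2520.00)(79.00) = 248210.00 mm³
ΣAy_c = (2890.00)(42.50) + (2520.00)(14.00) = 158105.00 mm³
x_c = 248210.00 / 5410.00 = 45.88 mm
y_c = 158105.00 / 5410.00 = 29.22 mm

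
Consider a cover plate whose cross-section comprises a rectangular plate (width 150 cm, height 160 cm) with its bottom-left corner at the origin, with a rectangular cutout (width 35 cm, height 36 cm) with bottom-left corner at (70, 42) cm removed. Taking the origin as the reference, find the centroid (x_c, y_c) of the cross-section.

Part | A | x̄ᵢ | ȳᵢ | A·x̄ᵢ | A·ȳᵢ
plate | 24000.00 | 75.00 | 80.00 | 1800000.00 | 1920000.00
hole | -1260.00 | 87.50 | 60.00 | -110250.00 | -75600.00
Σ | 22740.00 |  |  | 1689750.00 | 1844400.00
x_c = 1689750.00 / 22740.00 = 74.31 cm
y_c = 1844400.00 / 22740.00 = 81.11 cm

x_c = 74.31 cm, y_c = 81.11 cm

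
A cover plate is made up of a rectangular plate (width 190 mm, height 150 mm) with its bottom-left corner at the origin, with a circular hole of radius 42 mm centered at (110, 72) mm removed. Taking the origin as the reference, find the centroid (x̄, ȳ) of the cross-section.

Part | A | x̄ᵢ | ȳᵢ | A·x̄ᵢ | A·ȳᵢ
plate | 28500.00 | 95.00 | 75.00 | 2707500.00 | 2137500.00
hole | -5541.77 | 110.00 | 72.00 | -609594.64 | -399007.40
Σ | 22958.23 |  |  | 2097905.36 | 1738492.60
x̄ = 2097905.36 / 22958.23 = 91.38 mm
ȳ = 1738492.60 / 22958.23 = 75.72 mm

x̄ = 91.38 mm, ȳ = 75.72 mm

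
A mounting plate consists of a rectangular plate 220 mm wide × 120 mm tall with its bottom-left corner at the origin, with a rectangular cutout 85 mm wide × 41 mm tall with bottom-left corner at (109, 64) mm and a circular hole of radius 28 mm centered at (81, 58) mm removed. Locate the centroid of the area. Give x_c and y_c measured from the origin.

plate: A = 220 × 120 = 26400.00, centroid at (110.00, 60.00).
hole 1: A = −(85 × 41) = -3485.00, centroid at (151.50, 84.50).
hole 2: A = −π·28² = -2463.01, centroid at (81.00, 58.00).
ΣA = 20451.99 mm², ΣAx_c = 2176518.80 mm³, ΣAy_c = 1146663.00 mm³.
x_c = 2176518.80/20451.99 = 106.42 mm; y_c = 1146663.00/20451.99 = 56.07 mm.

x_c = 106.42 mm, y_c = 56.07 mm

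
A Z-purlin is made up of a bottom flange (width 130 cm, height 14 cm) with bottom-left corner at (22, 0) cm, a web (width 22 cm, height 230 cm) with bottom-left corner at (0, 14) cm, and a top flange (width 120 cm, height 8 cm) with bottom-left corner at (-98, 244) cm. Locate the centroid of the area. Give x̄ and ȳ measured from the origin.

Part | A | x̄ᵢ | ȳᵢ | A·x̄ᵢ | A·ȳᵢ
bottom flange | 1820.00 | 87.00 | 7.00 | 158340.00 | 12740.00
web | 5060.00 | 11.00 | 129.00 | 55660.00 | 652740.00
top flange | 960.00 | -38.00 | 248.00 | -36480.00 | 238080.00
Σ | 7840.00 |  |  | 177520.00 | 903560.00
x̄ = 177520.00 / 7840.00 = 22.64 cm
ȳ = 903560.00 / 7840.00 = 115.25 cm

x̄ = 22.64 cm, ȳ = 115.25 cm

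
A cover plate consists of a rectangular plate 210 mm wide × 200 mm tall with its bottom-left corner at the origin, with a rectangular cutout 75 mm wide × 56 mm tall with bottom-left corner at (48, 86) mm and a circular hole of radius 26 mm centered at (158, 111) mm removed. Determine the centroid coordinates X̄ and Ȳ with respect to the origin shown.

X̄ = 104.14 mm, Ȳ = 97.70 mm

plate: A = 210 × 200 = 42000.00, centroid at (105.00, 100.00).
hole 1: A = −(75 × 56) = -4200.00, centroid at (85.50, 114.00).
hole 2: A = −π·26² = -2123.72, centroid at (158.00, 111.00).
ΣA = 35676.28 mm²
ΣAX̄ = (42000.00)(105.00) + (-4200.00)(85.50) + (-2123.72)(158.00) = 3715352.77 mm³
ΣAȲ = (42000.00)(100.00) + (-4200.00)(114.00) + (-2123.72)(111.00) = 3485467.45 mm³
X̄ = 3715352.77 / 35676.28 = 104.14 mm
Ȳ = 3485467.45 / 35676.28 = 97.70 mm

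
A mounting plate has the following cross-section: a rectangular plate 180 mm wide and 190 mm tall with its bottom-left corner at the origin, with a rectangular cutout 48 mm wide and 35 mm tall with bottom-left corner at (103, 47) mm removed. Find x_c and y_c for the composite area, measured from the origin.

x_c = 88.09 mm, y_c = 96.58 mm

plate: A = 180 × 190 = 34200.00, centroid at (90.00, 95.00).
hole: A = −(48 × 35) = -1680.00, centroid at (127.00, 64.50).
ΣA = 32520.00 mm², ΣAx_c = 2864640.00 mm³, ΣAy_c = 3140640.00 mm³.
x_c = 2864640.00/32520.00 = 88.09 mm; y_c = 3140640.00/32520.00 = 96.58 mm.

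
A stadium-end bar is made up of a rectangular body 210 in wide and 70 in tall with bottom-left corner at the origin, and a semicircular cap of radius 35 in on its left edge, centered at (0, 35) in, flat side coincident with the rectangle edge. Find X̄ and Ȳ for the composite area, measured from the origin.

X̄ = 91.13 in, Ȳ = 35.00 in

Part | A | x̄ᵢ | ȳᵢ | A·x̄ᵢ | A·ȳᵢ
rectangular body | 14700.00 | 105.00 | 35.00 | 1543500.00 | 514500.00
semicircular end | 1924.23 | -14.85 | 35.00 | -28583.33 | 67347.89
Σ | 16624.23 |  |  | 1514916.67 | 581847.89
X̄ = 1514916.67 / 16624.23 = 91.13 in
Ȳ = 581847.89 / 16624.23 = 35.00 in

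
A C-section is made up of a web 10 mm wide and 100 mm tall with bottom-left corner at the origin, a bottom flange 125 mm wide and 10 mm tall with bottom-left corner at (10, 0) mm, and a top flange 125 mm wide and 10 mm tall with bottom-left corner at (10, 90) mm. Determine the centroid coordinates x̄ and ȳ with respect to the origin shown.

x̄ = 53.21 mm, ȳ = 50.00 mm

web: A = 10 × 100 = 1000.00, centroid at (5.00, 50.00).
bottom flange: A = 125 × 10 = 1250.00, centroid at (72.50, 5.00).
top flange: A = 125 × 10 = 1250.00, centroid at (72.50, 95.00).
ΣA = 3500.00 mm², ΣAx̄ = 186250.00 mm³, ΣAȳ = 175000.00 mm³.
x̄ = 186250.00/3500.00 = 53.21 mm; ȳ = 175000.00/3500.00 = 50.00 mm.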